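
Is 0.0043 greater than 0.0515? No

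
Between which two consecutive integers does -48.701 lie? -49 and -48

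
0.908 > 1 False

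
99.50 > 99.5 False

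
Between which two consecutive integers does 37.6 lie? 37 and 38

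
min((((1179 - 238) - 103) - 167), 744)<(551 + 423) True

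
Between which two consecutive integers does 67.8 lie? 67 and 68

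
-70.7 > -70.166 False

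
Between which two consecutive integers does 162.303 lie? 162 and 163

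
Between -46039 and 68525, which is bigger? 68525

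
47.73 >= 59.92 False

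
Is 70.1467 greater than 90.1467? No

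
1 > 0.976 True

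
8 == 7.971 False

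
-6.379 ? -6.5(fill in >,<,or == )>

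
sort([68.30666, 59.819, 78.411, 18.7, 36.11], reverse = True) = [78.411, 68.30666, 59.819, 36.11, 18.7]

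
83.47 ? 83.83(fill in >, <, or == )<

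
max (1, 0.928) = 1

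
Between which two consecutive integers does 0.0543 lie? 0 and 1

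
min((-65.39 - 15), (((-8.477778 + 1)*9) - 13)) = -80.39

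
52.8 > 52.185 True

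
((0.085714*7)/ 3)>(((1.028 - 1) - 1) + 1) True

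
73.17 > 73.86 False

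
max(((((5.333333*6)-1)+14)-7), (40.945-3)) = 37.999998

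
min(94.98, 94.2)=94.2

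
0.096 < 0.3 True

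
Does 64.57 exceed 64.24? Yes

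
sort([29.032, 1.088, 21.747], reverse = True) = [29.032, 21.747, 1.088]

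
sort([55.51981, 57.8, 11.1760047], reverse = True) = [57.8, 55.51981, 11.1760047]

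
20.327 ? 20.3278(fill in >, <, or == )<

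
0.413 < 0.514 True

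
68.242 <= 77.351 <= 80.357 True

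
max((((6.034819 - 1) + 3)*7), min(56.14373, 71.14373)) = 56.243733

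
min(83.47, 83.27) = 83.27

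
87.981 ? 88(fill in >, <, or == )<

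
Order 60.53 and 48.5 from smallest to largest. 48.5, 60.53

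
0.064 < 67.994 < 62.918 False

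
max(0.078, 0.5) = 0.5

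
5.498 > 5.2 True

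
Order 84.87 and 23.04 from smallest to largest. 23.04, 84.87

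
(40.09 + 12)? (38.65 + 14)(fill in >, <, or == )<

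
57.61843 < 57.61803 False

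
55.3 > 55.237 True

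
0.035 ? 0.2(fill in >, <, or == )<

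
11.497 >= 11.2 True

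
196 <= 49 False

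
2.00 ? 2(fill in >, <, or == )==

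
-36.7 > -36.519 False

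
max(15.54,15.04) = 15.54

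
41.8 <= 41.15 False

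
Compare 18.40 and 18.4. They are equal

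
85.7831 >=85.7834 False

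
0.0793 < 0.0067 False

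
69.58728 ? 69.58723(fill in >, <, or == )>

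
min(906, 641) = 641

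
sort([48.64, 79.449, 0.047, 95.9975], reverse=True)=[95.9975, 79.449, 48.64, 0.047]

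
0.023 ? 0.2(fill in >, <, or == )<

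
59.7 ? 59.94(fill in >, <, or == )<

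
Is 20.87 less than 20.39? No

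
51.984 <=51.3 False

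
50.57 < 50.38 False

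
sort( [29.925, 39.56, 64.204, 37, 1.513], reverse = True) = [64.204, 39.56, 37, 29.925, 1.513]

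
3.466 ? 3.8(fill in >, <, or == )<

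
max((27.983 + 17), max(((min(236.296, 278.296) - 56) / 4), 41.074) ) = 45.074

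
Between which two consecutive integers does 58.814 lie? 58 and 59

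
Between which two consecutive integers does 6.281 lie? 6 and 7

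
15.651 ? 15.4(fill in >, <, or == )>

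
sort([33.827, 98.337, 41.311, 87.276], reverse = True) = [98.337, 87.276, 41.311, 33.827]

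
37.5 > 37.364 True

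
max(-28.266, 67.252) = 67.252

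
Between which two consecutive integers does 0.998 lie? 0 and 1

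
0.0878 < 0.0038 False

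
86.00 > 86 False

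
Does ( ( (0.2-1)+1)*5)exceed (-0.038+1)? Yes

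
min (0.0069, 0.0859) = 0.0069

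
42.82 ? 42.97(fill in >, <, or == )<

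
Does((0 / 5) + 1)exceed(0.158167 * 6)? Yes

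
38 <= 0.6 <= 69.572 False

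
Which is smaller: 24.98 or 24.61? 24.61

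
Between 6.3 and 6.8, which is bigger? 6.8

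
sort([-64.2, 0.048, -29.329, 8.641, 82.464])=[-64.2, -29.329, 0.048, 8.641, 82.464]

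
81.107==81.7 False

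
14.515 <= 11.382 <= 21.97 False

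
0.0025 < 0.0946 True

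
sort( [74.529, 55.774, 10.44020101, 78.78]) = [10.44020101, 55.774, 74.529, 78.78]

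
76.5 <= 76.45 False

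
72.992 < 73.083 True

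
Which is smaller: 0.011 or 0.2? 0.011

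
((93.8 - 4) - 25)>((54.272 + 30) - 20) True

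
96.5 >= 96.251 True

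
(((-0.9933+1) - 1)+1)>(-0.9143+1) False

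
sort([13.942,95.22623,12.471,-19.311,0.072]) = [-19.311,0.072,12.471,13.942,95.22623]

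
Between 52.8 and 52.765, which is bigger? 52.8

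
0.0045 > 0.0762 False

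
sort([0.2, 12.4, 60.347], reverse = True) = [60.347, 12.4, 0.2]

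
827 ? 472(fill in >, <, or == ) >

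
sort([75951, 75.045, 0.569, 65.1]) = [0.569, 65.1, 75.045, 75951]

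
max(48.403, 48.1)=48.403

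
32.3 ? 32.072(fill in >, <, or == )>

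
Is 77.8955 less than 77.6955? No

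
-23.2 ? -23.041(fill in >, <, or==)<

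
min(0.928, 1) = 0.928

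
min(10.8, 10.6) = 10.6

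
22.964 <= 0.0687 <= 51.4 False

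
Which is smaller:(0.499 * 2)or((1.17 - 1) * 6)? (0.499 * 2)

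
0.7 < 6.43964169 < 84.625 True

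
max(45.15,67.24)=67.24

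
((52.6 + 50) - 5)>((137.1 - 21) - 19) True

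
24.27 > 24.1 True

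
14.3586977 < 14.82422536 True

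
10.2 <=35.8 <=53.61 True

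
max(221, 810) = 810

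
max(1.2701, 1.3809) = 1.3809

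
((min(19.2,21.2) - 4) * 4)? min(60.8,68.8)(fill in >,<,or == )==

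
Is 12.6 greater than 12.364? Yes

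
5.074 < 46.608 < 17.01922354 False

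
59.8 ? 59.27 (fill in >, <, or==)>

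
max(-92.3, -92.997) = -92.3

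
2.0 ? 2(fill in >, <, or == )==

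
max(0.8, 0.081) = 0.8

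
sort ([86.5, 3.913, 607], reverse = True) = [607, 86.5, 3.913]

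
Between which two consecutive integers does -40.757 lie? -41 and -40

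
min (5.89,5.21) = 5.21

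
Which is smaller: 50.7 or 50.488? 50.488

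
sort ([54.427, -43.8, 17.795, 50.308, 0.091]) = [-43.8, 0.091, 17.795, 50.308, 54.427]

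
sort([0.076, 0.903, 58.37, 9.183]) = [0.076, 0.903, 9.183, 58.37]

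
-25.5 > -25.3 False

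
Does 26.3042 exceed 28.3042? No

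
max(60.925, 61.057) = 61.057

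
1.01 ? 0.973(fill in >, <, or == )>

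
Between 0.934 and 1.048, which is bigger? 1.048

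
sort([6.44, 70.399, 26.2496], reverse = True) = [70.399, 26.2496, 6.44]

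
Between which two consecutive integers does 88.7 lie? 88 and 89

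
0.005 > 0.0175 False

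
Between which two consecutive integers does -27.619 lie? -28 and -27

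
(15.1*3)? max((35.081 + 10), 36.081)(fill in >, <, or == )>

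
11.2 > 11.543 False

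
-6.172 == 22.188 False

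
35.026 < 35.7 True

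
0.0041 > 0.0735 False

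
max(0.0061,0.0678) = 0.0678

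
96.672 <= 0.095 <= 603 False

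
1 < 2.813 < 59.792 True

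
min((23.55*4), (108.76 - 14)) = 94.2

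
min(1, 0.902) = 0.902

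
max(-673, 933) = 933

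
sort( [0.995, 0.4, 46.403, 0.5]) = [0.4, 0.5, 0.995, 46.403]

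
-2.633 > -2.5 False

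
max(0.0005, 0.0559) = 0.0559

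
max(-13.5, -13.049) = -13.049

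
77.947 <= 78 True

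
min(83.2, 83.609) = 83.2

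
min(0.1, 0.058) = 0.058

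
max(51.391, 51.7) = 51.7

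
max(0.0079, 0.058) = 0.058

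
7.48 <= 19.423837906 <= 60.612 True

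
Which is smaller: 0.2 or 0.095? 0.095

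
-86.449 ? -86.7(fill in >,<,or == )>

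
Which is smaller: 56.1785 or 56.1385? 56.1385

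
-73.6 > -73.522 False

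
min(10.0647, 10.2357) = 10.0647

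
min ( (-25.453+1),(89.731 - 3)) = -24.453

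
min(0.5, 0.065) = 0.065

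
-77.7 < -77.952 False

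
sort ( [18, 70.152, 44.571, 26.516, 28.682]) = [18, 26.516, 28.682, 44.571, 70.152]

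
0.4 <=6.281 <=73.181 True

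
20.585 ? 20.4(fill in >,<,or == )>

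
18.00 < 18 False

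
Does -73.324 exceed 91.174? No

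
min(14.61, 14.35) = 14.35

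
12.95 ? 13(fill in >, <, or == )<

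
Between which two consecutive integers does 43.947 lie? 43 and 44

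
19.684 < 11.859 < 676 False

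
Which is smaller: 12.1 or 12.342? 12.1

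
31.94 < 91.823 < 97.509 True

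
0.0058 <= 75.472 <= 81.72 True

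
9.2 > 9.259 False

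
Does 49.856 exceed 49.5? Yes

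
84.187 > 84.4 False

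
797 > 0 True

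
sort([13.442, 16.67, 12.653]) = [12.653, 13.442, 16.67]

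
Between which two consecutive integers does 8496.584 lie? 8496 and 8497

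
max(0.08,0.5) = 0.5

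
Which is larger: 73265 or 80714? 80714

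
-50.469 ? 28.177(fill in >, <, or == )<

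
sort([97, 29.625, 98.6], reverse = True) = [98.6, 97, 29.625]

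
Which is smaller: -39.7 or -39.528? -39.7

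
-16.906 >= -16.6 False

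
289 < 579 True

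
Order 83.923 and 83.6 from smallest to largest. 83.6, 83.923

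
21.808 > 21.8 True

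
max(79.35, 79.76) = 79.76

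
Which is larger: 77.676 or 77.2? 77.676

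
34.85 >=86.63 False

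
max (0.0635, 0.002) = 0.0635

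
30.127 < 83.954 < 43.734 False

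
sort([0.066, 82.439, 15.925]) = [0.066, 15.925, 82.439]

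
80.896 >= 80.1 True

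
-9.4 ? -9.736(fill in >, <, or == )>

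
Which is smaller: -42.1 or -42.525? -42.525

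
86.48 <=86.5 True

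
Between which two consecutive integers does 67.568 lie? 67 and 68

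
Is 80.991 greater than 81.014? No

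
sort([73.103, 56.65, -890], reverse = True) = [73.103, 56.65, -890]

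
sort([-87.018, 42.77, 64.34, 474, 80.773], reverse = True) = [474, 80.773, 64.34, 42.77, -87.018]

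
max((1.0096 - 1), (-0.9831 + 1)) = 0.0169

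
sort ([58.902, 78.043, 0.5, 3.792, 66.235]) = [0.5, 3.792, 58.902, 66.235, 78.043]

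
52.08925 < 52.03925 False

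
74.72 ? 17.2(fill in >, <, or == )>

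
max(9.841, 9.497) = 9.841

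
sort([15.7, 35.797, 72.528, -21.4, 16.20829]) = [-21.4, 15.7, 16.20829, 35.797, 72.528]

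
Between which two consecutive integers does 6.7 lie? 6 and 7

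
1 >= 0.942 True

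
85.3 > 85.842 False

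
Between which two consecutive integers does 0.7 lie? 0 and 1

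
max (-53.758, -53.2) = -53.2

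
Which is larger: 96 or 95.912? 96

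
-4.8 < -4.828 False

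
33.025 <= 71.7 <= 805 True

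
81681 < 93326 True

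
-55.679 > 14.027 False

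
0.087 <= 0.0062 False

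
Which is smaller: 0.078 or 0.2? 0.078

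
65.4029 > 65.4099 False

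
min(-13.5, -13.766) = -13.766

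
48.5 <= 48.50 True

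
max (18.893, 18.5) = 18.893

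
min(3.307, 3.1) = 3.1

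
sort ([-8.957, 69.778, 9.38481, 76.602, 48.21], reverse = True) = [76.602, 69.778, 48.21, 9.38481, -8.957]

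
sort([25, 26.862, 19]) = [19, 25, 26.862]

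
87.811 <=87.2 False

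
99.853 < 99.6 False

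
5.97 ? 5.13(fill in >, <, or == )>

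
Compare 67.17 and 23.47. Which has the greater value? 67.17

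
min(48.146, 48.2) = 48.146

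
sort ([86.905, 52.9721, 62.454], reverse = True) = [86.905, 62.454, 52.9721]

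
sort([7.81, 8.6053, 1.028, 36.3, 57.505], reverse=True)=[57.505, 36.3, 8.6053, 7.81, 1.028]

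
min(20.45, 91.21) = 20.45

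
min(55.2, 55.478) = 55.2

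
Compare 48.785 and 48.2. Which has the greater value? 48.785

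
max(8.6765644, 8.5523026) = 8.6765644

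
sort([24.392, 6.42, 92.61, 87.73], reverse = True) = [92.61, 87.73, 24.392, 6.42]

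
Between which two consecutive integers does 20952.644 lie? 20952 and 20953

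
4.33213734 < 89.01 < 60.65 False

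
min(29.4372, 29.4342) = 29.4342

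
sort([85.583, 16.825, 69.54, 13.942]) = [13.942, 16.825, 69.54, 85.583]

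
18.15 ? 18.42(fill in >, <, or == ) <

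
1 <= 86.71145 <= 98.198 True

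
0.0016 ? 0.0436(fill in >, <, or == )<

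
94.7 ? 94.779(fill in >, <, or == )<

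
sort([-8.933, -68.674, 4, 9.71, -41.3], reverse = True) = [9.71, 4, -8.933, -41.3, -68.674]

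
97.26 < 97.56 True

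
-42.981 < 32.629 True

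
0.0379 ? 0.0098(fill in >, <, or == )>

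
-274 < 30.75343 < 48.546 True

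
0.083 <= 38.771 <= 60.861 True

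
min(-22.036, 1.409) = -22.036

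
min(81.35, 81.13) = 81.13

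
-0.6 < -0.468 True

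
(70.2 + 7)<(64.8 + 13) True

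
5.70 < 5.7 False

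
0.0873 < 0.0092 False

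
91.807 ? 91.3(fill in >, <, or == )>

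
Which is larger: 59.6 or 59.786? 59.786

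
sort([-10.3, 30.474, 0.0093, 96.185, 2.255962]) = [-10.3, 0.0093, 2.255962, 30.474, 96.185]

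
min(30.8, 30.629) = 30.629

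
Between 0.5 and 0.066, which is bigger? 0.5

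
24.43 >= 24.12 True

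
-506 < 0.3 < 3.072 True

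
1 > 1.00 False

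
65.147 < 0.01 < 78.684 False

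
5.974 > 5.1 True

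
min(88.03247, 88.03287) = 88.03247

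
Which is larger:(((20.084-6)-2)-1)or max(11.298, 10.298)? max(11.298, 10.298)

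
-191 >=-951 True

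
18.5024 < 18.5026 True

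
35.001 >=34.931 True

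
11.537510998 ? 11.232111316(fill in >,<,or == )>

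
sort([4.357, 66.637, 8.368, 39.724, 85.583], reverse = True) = [85.583, 66.637, 39.724, 8.368, 4.357]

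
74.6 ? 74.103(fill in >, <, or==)>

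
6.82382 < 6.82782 True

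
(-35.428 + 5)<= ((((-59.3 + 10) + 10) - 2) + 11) True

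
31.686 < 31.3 False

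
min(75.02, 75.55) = 75.02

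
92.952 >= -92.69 True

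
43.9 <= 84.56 True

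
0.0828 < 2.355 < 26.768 True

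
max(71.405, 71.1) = 71.405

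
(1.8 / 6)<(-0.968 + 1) False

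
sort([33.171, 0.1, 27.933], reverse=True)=[33.171, 27.933, 0.1]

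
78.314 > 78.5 False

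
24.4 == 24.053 False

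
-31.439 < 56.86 True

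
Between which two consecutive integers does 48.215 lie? 48 and 49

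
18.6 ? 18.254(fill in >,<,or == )>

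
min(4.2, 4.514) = 4.2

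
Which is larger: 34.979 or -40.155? 34.979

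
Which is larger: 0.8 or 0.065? 0.8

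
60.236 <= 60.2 False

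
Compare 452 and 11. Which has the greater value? 452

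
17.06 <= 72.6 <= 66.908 False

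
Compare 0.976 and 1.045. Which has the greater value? 1.045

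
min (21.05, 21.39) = 21.05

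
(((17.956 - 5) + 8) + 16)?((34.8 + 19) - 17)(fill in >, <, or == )>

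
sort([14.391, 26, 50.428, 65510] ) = [14.391, 26, 50.428, 65510]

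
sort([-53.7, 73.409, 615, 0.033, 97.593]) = [-53.7, 0.033, 73.409, 97.593, 615]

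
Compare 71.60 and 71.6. They are equal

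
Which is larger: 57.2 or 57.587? 57.587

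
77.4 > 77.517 False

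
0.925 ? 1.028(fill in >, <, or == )<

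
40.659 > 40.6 True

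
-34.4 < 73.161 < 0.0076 False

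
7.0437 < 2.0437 False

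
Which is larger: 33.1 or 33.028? 33.1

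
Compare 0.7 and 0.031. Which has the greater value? 0.7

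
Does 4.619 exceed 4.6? Yes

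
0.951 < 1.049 True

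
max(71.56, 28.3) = 71.56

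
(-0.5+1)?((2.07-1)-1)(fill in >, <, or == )>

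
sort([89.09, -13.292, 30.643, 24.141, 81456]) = [-13.292, 24.141, 30.643, 89.09, 81456]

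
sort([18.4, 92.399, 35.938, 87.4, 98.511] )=[18.4, 35.938, 87.4, 92.399, 98.511]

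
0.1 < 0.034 False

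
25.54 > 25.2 True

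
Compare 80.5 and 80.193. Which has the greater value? 80.5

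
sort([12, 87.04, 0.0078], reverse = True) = [87.04, 12, 0.0078]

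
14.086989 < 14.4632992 True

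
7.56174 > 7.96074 False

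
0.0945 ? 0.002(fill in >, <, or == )>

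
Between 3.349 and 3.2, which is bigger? 3.349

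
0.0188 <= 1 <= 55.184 True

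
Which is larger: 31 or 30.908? 31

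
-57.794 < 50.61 True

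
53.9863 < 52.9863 False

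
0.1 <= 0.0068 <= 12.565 False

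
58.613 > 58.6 True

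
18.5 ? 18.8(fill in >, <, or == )<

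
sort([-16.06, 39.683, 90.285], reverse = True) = [90.285, 39.683, -16.06]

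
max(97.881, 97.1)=97.881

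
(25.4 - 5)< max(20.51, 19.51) True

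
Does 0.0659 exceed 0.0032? Yes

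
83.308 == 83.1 False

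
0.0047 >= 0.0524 False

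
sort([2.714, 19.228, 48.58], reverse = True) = [48.58, 19.228, 2.714]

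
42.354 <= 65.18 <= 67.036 True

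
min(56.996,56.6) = 56.6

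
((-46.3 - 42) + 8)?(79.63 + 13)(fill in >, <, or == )<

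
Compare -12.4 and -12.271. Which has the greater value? -12.271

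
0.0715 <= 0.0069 False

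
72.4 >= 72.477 False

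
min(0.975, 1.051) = 0.975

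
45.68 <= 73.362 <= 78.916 True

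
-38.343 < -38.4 False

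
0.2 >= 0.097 True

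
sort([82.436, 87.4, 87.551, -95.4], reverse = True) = [87.551, 87.4, 82.436, -95.4]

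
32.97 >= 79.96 False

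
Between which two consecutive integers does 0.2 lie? 0 and 1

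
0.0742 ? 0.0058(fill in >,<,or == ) >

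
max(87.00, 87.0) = 87.0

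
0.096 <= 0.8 True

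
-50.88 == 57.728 False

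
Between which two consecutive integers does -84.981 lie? -85 and -84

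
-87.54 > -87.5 False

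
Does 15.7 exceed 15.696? Yes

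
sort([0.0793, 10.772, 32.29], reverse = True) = [32.29, 10.772, 0.0793]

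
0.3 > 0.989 False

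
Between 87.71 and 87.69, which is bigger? 87.71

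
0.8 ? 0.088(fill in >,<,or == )>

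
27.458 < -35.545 False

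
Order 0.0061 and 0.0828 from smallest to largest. 0.0061, 0.0828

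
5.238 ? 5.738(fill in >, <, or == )<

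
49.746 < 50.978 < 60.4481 True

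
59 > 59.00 False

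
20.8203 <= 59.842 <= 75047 True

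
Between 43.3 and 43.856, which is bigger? 43.856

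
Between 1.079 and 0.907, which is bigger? 1.079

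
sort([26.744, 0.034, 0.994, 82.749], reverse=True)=[82.749, 26.744, 0.994, 0.034]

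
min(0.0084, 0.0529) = 0.0084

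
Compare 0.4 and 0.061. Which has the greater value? 0.4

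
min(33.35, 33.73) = 33.35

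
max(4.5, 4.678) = 4.678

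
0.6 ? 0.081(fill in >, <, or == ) >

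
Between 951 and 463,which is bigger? 951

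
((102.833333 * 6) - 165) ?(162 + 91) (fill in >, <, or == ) >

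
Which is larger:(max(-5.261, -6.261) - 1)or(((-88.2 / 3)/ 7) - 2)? (((-88.2 / 3)/ 7) - 2)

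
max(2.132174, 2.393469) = 2.393469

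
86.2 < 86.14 False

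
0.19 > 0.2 False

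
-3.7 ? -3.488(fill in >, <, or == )<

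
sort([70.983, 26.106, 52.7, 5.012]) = [5.012, 26.106, 52.7, 70.983]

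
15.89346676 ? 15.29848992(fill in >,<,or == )>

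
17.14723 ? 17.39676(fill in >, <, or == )<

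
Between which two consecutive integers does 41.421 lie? 41 and 42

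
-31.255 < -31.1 True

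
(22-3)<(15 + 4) False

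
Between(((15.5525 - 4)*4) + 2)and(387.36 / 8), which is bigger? (387.36 / 8)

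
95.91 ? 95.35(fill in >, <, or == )>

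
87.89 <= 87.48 False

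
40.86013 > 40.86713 False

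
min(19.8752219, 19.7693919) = 19.7693919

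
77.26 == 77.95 False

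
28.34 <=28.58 True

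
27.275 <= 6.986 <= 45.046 False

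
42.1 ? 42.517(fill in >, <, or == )<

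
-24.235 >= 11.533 False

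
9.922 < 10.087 True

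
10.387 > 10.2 True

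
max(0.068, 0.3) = 0.3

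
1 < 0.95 False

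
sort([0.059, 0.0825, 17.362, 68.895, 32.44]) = [0.059, 0.0825, 17.362, 32.44, 68.895]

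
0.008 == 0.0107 False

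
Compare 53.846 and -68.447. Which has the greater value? 53.846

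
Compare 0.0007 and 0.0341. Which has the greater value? 0.0341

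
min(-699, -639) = -699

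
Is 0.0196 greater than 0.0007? Yes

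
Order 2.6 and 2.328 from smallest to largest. 2.328, 2.6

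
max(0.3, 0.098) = 0.3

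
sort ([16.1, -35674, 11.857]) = [-35674, 11.857, 16.1]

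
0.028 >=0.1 False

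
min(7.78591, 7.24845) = 7.24845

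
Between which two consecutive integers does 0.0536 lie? 0 and 1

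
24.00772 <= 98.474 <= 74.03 False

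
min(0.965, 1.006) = 0.965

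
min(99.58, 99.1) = 99.1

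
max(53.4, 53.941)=53.941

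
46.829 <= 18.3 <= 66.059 False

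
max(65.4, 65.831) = 65.831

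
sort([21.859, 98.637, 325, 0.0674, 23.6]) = [0.0674, 21.859, 23.6, 98.637, 325]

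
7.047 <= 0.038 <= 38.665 False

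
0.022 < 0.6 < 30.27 True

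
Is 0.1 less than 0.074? No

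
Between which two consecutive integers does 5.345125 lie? 5 and 6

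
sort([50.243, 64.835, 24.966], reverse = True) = [64.835, 50.243, 24.966]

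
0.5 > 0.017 True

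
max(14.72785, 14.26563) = 14.72785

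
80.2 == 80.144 False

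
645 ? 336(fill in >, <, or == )>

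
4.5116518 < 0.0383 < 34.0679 False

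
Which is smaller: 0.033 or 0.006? 0.006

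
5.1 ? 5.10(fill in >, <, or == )==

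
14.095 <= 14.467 True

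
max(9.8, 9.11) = 9.8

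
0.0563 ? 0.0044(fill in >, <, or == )>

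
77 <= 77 True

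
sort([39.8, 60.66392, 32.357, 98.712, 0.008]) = [0.008, 32.357, 39.8, 60.66392, 98.712]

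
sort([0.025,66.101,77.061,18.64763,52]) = [0.025,18.64763,52,66.101,77.061]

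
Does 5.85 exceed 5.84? Yes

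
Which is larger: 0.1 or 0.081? 0.1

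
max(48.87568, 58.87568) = 58.87568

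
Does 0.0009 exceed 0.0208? No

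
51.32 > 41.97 True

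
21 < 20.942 False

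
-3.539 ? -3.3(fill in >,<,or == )<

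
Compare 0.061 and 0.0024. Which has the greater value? 0.061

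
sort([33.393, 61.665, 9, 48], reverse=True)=[61.665, 48, 33.393, 9]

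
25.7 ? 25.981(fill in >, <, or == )<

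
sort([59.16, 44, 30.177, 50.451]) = [30.177, 44, 50.451, 59.16]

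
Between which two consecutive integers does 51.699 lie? 51 and 52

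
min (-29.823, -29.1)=-29.823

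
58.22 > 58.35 False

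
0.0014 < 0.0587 True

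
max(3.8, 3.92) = 3.92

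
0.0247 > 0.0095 True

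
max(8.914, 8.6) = 8.914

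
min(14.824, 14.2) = 14.2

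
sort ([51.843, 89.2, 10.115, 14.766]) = [10.115, 14.766, 51.843, 89.2]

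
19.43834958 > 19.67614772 False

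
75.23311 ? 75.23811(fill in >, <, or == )<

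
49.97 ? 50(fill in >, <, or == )<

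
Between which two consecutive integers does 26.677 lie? 26 and 27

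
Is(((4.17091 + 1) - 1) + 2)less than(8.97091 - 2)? Yes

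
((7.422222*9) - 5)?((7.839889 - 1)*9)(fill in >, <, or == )>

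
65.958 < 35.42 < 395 False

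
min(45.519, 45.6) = 45.519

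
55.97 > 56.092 False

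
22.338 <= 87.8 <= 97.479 True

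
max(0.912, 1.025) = 1.025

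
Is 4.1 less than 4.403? Yes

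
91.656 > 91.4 True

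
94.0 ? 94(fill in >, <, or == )==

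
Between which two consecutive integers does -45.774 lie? -46 and -45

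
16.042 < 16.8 True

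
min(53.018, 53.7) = 53.018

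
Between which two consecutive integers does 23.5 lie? 23 and 24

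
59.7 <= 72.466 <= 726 True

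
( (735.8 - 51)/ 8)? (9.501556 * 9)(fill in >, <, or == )>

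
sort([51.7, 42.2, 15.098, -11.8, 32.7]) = [-11.8, 15.098, 32.7, 42.2, 51.7]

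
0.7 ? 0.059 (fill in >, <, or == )>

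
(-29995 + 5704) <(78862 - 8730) True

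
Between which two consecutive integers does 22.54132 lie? 22 and 23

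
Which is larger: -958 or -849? -849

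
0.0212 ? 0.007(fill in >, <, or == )>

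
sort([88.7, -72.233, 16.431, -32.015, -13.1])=[-72.233, -32.015, -13.1, 16.431, 88.7]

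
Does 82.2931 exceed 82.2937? No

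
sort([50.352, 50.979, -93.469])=[-93.469, 50.352, 50.979]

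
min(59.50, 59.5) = 59.50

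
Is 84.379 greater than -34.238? Yes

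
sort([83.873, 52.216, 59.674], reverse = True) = [83.873, 59.674, 52.216]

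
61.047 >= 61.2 False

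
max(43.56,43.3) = 43.56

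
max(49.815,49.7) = 49.815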